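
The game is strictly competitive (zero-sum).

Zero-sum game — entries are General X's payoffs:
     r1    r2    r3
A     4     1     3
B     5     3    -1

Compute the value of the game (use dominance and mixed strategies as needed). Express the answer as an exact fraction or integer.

Column r1 is strictly dominated by r2 for General Y (it gives General X more in every row).
The remaining 2×2 game on (A, B) × (r2, r3) has no saddle point. Let General X play A with probability p; indifference gives p + 3(1−p) = 3p − (1−p), so p = 2/3.
Similarly General Y's optimal q on r2 is 2/3, and the value is 1·(2/3) + (3)·(1/3) = 5/3.

5/3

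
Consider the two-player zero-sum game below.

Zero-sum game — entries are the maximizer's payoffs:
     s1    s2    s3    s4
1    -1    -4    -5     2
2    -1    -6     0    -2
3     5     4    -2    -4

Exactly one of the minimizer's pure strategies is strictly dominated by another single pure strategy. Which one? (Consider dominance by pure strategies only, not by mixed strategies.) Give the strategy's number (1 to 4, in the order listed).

The minimizer prefers columns that give the maximizer less. Compare s1 with s2: -4 < -1, -6 < -1, 4 < 5.
So s2 strictly dominates s1 for the minimizer; s1 is strictly dominated.

1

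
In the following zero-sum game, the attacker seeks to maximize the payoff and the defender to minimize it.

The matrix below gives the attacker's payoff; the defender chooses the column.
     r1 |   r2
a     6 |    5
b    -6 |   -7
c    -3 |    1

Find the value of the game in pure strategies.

Row minima: 5, -7, -3 → the attacker's maximin is 5.
Column maxima: 6, 5 → the defender's minimax is 5.
They coincide at (a, r2), so the value is 5.

5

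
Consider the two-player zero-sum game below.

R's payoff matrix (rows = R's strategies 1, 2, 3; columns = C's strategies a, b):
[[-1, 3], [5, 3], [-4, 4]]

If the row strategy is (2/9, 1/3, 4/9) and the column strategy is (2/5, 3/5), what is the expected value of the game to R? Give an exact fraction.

29/15

Against (2/5, 3/5), each row's expected payoff is 1: 7/5; 2: 19/5; 3: 4/5.
Taking the (2/9, 1/3, 4/9)-weighted average: (2/9)·(7/5) + (1/3)·(19/5) + (4/9)·(4/5) = 29/15.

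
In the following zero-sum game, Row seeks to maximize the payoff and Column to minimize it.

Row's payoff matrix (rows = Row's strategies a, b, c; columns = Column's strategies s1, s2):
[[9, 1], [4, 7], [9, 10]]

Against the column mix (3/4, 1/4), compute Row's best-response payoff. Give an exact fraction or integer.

37/4

a: (9)·(3/4) + (1)·(1/4) = 7.
b: (4)·(3/4) + (7)·(1/4) = 19/4.
c: (9)·(3/4) + (10)·(1/4) = 37/4.
The best pure response is c with expected payoff 37/4.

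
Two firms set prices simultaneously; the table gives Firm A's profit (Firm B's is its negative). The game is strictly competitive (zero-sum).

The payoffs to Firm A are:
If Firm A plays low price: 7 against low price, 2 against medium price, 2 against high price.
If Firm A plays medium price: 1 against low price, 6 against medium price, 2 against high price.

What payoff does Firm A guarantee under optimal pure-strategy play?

Row minima: 2, 1 → Firm A's maximin is 2.
Column maxima: 7, 6, 2 → Firm B's minimax is 2.
They coincide at (low price, high price), so the value is 2.

2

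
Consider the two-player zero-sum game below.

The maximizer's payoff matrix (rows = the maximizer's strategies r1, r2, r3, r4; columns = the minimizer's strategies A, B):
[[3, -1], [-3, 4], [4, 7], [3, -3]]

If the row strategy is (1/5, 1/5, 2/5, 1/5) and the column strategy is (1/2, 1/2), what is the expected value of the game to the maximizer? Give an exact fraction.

Against (1/2, 1/2), each row's expected payoff is r1: 1; r2: 1/2; r3: 11/2; r4: 0.
Taking the (1/5, 1/5, 2/5, 1/5)-weighted average: (1/5)·(1) + (1/5)·(1/2) + (2/5)·(11/2) + (1/5)·(0) = 5/2.

5/2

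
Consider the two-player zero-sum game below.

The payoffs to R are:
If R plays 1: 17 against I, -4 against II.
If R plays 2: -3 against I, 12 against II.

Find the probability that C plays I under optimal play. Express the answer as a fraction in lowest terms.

4/9

Row minima are -4 and -3, so R's maximin is -3; column maxima are 17 and 12, so C's minimax is 12. These differ, so the equilibrium is in mixed strategies.
Let C play I with probability q. R is indifferent when 17q − 4(1−q) = −3q + 12(1−q), giving q = 4/9.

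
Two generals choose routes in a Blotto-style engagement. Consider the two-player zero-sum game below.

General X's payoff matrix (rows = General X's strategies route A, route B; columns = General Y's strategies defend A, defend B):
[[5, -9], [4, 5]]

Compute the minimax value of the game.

Row minima are -9 and 4, so General X's maximin is 4; column maxima are 5 and 5, so General Y's minimax is 5. These differ, so the equilibrium is in mixed strategies.
Let General X play route A with probability p. General Y is indifferent when 5p + 4(1−p) = −9p + 5(1−p), giving p = 1/15.
Let General Y play defend A with probability q. General X is indifferent when 5q − 9(1−q) = 4q + 5(1−q), giving q = 14/15.
The value is 5·(14/15) + (-9)·(1/15) = 61/15.

61/15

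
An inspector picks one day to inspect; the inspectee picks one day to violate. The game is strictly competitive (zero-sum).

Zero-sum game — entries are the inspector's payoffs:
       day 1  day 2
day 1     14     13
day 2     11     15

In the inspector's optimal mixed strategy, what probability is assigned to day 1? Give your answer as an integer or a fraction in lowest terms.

Row minima are 13 and 11, so the inspector's maximin is 13; column maxima are 14 and 15, so the inspectee's minimax is 14. These differ, so the equilibrium is in mixed strategies.
Let the inspector play day 1 with probability p. The inspectee is indifferent when 14p + 11(1−p) = 13p + 15(1−p), giving p = 4/5.

4/5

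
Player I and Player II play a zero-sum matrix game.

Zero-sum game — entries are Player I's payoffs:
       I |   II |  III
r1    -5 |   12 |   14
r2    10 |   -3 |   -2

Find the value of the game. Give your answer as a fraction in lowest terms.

7/2

Column III is strictly dominated by II for Player II (it gives Player I more in every row).
The remaining 2×2 game on (r1, r2) × (I, II) has no saddle point. Let Player I play r1 with probability p; indifference gives −5p + 10(1−p) = 12p − 3(1−p), so p = 13/30.
Similarly Player II's optimal q on I is 1/2, and the value is -5·(1/2) + (12)·(1/2) = 7/2.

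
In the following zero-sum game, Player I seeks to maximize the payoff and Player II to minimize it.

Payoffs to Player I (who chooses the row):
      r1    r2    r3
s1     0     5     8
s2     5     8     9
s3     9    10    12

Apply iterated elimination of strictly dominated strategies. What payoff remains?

9

Column r2 is strictly dominated by r1 for Player II (0<5, 5<8, 9<10); eliminate r2.
Row s1 is strictly dominated by row s2 (5>0, 9>8); eliminate s1.
Row s2 is strictly dominated by row s3 (9>5, 12>9); eliminate s2.
Column r3 is strictly dominated by r1 for Player II (9<12); eliminate r3.
Only (s3, r1) remains, with payoff 9.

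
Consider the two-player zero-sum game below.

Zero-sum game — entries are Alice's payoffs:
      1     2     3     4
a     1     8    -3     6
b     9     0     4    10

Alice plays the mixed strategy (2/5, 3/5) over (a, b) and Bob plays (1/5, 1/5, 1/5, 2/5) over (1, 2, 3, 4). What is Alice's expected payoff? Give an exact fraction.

Against (1/5, 1/5, 1/5, 2/5), each row's expected payoff is a: 18/5; b: 33/5.
Taking the (2/5, 3/5)-weighted average: (2/5)·(18/5) + (3/5)·(33/5) = 27/5.

27/5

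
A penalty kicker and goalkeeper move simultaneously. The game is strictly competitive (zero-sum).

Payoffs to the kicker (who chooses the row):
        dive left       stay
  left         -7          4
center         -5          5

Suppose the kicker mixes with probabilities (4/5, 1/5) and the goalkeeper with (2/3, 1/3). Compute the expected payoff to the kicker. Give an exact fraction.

Against (2/3, 1/3), each row's expected payoff is left: -10/3; center: -5/3.
Taking the (4/5, 1/5)-weighted average: (4/5)·(-10/3) + (1/5)·(-5/3) = -3.

-3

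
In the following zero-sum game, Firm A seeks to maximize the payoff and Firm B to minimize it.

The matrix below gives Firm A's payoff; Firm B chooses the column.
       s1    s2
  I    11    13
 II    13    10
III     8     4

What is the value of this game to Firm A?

Row III is strictly dominated by row II, so Firm A never plays it.
The remaining 2×2 game on (I, II) × (s1, s2) has no saddle point. Let Firm A play I with probability p; indifference gives 11p + 13(1−p) = 13p + 10(1−p), so p = 3/5.
Similarly Firm B's optimal q on s1 is 3/5, and the value is 11·(3/5) + (13)·(2/5) = 59/5.

59/5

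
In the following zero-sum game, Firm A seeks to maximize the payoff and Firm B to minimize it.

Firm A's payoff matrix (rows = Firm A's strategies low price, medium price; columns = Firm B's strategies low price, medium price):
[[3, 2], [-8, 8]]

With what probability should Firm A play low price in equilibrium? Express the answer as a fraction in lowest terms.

16/17

Row minima are 2 and -8, so Firm A's maximin is 2; column maxima are 3 and 8, so Firm B's minimax is 3. These differ, so the equilibrium is in mixed strategies.
Let Firm A play low price with probability p. Firm B is indifferent when 3p − 8(1−p) = 2p + 8(1−p), giving p = 16/17.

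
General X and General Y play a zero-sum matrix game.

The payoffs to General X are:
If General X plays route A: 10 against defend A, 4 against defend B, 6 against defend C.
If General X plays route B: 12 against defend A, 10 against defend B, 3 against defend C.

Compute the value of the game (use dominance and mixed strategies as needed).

16/3

Column defend A is strictly dominated by defend B for General Y (it gives General X more in every row).
The remaining 2×2 game on (route A, route B) × (defend B, defend C) has no saddle point. Let General X play route A with probability p; indifference gives 4p + 10(1−p) = 6p + 3(1−p), so p = 7/9.
Similarly General Y's optimal q on defend B is 1/3, and the value is 4·(1/3) + (6)·(2/3) = 16/3.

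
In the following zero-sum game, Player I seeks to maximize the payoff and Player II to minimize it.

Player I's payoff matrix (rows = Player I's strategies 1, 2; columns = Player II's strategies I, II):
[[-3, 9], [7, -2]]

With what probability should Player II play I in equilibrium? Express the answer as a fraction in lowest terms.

11/21

Row minima are -3 and -2, so Player I's maximin is -2; column maxima are 7 and 9, so Player II's minimax is 7. These differ, so the equilibrium is in mixed strategies.
Let Player II play I with probability q. Player I is indifferent when −3q + 9(1−q) = 7q − 2(1−q), giving q = 11/21.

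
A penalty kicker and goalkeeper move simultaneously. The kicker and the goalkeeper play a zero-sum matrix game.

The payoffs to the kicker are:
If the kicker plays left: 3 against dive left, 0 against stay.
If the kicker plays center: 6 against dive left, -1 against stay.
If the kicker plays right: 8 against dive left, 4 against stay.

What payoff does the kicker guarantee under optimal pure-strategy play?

Row minima: 0, -1, 4 → the kicker's maximin is 4.
Column maxima: 8, 4 → the goalkeeper's minimax is 4.
They coincide at (right, stay), so the value is 4.

4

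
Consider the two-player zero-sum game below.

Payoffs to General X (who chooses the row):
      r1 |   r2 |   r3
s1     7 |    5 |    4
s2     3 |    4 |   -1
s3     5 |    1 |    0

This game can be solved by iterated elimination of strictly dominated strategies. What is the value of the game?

Row s3 is strictly dominated by row s1 (7>5, 5>1, 4>0); eliminate s3.
Column r2 is strictly dominated by r3 for General Y (4<5, -1<4); eliminate r2.
Column r1 is strictly dominated by r3 for General Y (4<7, -1<3); eliminate r1.
Row s2 is strictly dominated by row s1 (4>-1); eliminate s2.
Only (s1, r3) remains, with payoff 4.

4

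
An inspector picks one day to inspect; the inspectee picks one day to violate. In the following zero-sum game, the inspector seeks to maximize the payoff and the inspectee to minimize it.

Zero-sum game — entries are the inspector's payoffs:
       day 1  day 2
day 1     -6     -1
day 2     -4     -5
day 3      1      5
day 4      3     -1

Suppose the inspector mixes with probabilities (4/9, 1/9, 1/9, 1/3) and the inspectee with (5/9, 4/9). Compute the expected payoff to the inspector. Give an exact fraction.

Against (5/9, 4/9), each row's expected payoff is day 1: -34/9; day 2: -40/9; day 3: 25/9; day 4: 11/9.
Taking the (4/9, 1/9, 1/9, 1/3)-weighted average: (4/9)·(-34/9) + (1/9)·(-40/9) + (1/9)·(25/9) + (1/3)·(11/9) = -118/81.

-118/81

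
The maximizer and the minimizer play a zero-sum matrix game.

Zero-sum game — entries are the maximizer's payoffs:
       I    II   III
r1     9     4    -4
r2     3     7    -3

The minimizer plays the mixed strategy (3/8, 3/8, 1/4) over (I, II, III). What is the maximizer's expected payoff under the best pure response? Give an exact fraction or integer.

r1: (9)·(3/8) + (4)·(3/8) + (-4)·(1/4) = 31/8.
r2: (3)·(3/8) + (7)·(3/8) + (-3)·(1/4) = 3.
The best pure response is r1 with expected payoff 31/8.

31/8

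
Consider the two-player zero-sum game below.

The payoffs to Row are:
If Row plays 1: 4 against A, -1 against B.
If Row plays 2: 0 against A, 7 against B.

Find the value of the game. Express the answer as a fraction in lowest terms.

Row minima are -1 and 0, so Row's maximin is 0; column maxima are 4 and 7, so Column's minimax is 4. These differ, so the equilibrium is in mixed strategies.
Let Row play 1 with probability p. Column is indifferent when 4p = −p + 7(1−p), giving p = 7/12.
Let Column play A with probability q. Row is indifferent when 4q − (1−q) = 7(1−q), giving q = 2/3.
The value is 4·(2/3) + (-1)·(1/3) = 7/3.

7/3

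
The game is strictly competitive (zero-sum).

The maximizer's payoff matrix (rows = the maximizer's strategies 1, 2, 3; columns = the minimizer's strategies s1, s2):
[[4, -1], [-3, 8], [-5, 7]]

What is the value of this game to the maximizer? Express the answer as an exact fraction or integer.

29/16

Row 3 is strictly dominated by row 2, so the maximizer never plays it.
The remaining 2×2 game on (1, 2) × (s1, s2) has no saddle point. Let the maximizer play 1 with probability p; indifference gives 4p − 3(1−p) = −p + 8(1−p), so p = 11/16.
Similarly the minimizer's optimal q on s1 is 9/16, and the value is 4·(9/16) + (-1)·(7/16) = 29/16.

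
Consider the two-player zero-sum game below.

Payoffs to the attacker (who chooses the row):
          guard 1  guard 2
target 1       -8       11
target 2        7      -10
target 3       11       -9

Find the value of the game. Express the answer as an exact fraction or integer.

49/39

Row target 2 is strictly dominated by row target 3, so the attacker never plays it.
The remaining 2×2 game on (target 1, target 3) × (guard 1, guard 2) has no saddle point. Let the attacker play target 1 with probability p; indifference gives −8p + 11(1−p) = 11p − 9(1−p), so p = 20/39.
Similarly the defender's optimal q on guard 1 is 20/39, and the value is -8·(20/39) + (11)·(19/39) = 49/39.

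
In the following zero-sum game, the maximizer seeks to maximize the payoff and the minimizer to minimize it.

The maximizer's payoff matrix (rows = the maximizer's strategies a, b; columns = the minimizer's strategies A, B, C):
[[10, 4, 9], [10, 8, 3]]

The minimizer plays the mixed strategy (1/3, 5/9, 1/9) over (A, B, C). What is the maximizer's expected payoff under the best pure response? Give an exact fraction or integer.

73/9

a: (10)·(1/3) + (4)·(5/9) + (9)·(1/9) = 59/9.
b: (10)·(1/3) + (8)·(5/9) + (3)·(1/9) = 73/9.
The best pure response is b with expected payoff 73/9.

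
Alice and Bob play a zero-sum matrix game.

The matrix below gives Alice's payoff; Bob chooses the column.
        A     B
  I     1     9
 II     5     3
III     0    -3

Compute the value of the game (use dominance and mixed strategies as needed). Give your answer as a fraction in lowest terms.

Row III is strictly dominated by row II, so Alice never plays it.
The remaining 2×2 game on (I, II) × (A, B) has no saddle point. Let Alice play I with probability p; indifference gives p + 5(1−p) = 9p + 3(1−p), so p = 1/5.
Similarly Bob's optimal q on A is 3/5, and the value is 1·(3/5) + (9)·(2/5) = 21/5.

21/5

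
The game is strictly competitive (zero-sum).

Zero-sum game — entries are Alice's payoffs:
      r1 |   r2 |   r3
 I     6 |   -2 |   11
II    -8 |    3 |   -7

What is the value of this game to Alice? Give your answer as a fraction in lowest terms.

2/19

Column r3 is strictly dominated by r1 for Bob (it gives Alice more in every row).
The remaining 2×2 game on (I, II) × (r1, r2) has no saddle point. Let Alice play I with probability p; indifference gives 6p − 8(1−p) = −2p + 3(1−p), so p = 11/19.
Similarly Bob's optimal q on r1 is 5/19, and the value is 6·(5/19) + (-2)·(14/19) = 2/19.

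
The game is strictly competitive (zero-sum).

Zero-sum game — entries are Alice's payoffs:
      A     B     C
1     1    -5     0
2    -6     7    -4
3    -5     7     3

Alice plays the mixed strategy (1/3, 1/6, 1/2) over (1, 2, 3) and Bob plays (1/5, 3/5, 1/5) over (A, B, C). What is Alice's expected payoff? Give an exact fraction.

4/3

Against (1/5, 3/5, 1/5), each row's expected payoff is 1: -14/5; 2: 11/5; 3: 19/5.
Taking the (1/3, 1/6, 1/2)-weighted average: (1/3)·(-14/5) + (1/6)·(11/5) + (1/2)·(19/5) = 4/3.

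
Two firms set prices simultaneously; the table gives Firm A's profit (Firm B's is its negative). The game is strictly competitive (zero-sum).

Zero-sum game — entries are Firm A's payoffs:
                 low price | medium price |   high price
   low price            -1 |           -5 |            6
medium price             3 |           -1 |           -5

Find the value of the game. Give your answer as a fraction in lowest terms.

-31/15

Column low price is strictly dominated by medium price for Firm B (it gives Firm A more in every row).
The remaining 2×2 game on (low price, medium price) × (medium price, high price) has no saddle point. Let Firm A play low price with probability p; indifference gives −5p − (1−p) = 6p − 5(1−p), so p = 4/15.
Similarly Firm B's optimal q on medium price is 11/15, and the value is -5·(11/15) + (6)·(4/15) = -31/15.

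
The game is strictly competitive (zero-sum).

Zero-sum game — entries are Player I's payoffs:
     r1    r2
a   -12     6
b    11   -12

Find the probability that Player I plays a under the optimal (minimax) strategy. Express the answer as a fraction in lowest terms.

Row minima are -12 and -12, so Player I's maximin is -12; column maxima are 11 and 6, so Player II's minimax is 6. These differ, so the equilibrium is in mixed strategies.
Let Player I play a with probability p. Player II is indifferent when −12p + 11(1−p) = 6p − 12(1−p), giving p = 23/41.

23/41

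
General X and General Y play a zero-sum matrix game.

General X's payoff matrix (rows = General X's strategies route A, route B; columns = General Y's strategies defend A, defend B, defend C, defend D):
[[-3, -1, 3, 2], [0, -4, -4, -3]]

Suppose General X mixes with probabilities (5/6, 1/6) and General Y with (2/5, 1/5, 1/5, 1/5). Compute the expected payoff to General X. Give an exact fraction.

-7/10

Against (2/5, 1/5, 1/5, 1/5), each row's expected payoff is route A: -2/5; route B: -11/5.
Taking the (5/6, 1/6)-weighted average: (5/6)·(-2/5) + (1/6)·(-11/5) = -7/10.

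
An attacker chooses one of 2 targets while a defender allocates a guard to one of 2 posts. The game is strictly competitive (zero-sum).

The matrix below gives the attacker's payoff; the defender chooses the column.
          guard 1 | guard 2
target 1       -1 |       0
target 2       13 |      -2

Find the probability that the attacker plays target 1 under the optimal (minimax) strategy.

15/16

Row minima are -1 and -2, so the attacker's maximin is -1; column maxima are 13 and 0, so the defender's minimax is 0. These differ, so the equilibrium is in mixed strategies.
Let the attacker play target 1 with probability p. The defender is indifferent when −p + 13(1−p) = −2(1−p), giving p = 15/16.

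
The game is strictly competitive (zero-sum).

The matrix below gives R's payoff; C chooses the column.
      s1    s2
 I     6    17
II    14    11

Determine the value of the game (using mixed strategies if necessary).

Row minima are 6 and 11, so R's maximin is 11; column maxima are 14 and 17, so C's minimax is 14. These differ, so the equilibrium is in mixed strategies.
Let R play I with probability p. C is indifferent when 6p + 14(1−p) = 17p + 11(1−p), giving p = 3/14.
Let C play s1 with probability q. R is indifferent when 6q + 17(1−q) = 14q + 11(1−q), giving q = 3/7.
The value is 6·(3/7) + (17)·(4/7) = 86/7.

86/7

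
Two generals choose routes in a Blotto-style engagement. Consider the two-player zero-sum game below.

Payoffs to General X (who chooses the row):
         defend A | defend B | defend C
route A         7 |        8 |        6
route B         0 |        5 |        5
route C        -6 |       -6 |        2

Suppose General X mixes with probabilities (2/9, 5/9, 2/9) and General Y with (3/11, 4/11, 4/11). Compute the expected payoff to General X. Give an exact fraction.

26/9

Against (3/11, 4/11, 4/11), each row's expected payoff is route A: 7; route B: 40/11; route C: -34/11.
Taking the (2/9, 5/9, 2/9)-weighted average: (2/9)·(7) + (5/9)·(40/11) + (2/9)·(-34/11) = 26/9.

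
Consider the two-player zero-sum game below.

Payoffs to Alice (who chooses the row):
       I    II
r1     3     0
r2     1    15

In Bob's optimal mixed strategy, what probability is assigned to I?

15/17

Row minima are 0 and 1, so Alice's maximin is 1; column maxima are 3 and 15, so Bob's minimax is 3. These differ, so the equilibrium is in mixed strategies.
Let Bob play I with probability q. Alice is indifferent when 3q = q + 15(1−q), giving q = 15/17.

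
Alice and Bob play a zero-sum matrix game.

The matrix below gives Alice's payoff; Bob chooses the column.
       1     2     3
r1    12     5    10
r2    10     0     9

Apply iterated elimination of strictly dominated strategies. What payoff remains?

Column 3 is strictly dominated by 2 for Bob (5<10, 0<9); eliminate 3.
Row r2 is strictly dominated by row r1 (12>10, 5>0); eliminate r2.
Column 1 is strictly dominated by 2 for Bob (5<12); eliminate 1.
Only (r1, 2) remains, with payoff 5.

5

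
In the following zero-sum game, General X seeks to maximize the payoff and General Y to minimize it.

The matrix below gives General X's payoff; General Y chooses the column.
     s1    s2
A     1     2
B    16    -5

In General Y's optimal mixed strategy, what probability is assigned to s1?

Row minima are 1 and -5, so General X's maximin is 1; column maxima are 16 and 2, so General Y's minimax is 2. These differ, so the equilibrium is in mixed strategies.
Let General Y play s1 with probability q. General X is indifferent when q + 2(1−q) = 16q − 5(1−q), giving q = 7/22.

7/22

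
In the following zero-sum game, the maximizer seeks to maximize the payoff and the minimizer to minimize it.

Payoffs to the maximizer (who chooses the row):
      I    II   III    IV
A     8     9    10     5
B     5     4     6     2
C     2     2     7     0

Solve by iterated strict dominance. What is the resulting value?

Row C is strictly dominated by row A (8>2, 9>2, 10>7, 5>0); eliminate C.
Row B is strictly dominated by row A (8>5, 9>4, 10>6, 5>2); eliminate B.
Column I is strictly dominated by IV for the minimizer (5<8); eliminate I.
Column II is strictly dominated by IV for the minimizer (5<9); eliminate II.
Column III is strictly dominated by IV for the minimizer (5<10); eliminate III.
Only (A, IV) remains, with payoff 5.

5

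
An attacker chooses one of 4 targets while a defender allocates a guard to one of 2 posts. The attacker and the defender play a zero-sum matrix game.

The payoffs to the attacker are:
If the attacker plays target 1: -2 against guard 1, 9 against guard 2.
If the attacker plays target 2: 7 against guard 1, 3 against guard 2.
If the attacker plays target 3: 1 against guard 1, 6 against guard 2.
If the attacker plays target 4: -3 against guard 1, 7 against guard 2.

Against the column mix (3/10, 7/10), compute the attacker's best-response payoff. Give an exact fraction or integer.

57/10

target 1: (-2)·(3/10) + (9)·(7/10) = 57/10.
target 2: (7)·(3/10) + (3)·(7/10) = 21/5.
target 3: (1)·(3/10) + (6)·(7/10) = 9/2.
target 4: (-3)·(3/10) + (7)·(7/10) = 4.
The best pure response is target 1 with expected payoff 57/10.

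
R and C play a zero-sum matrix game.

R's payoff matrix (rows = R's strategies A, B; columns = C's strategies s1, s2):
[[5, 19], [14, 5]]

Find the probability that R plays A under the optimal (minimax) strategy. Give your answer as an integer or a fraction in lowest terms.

9/23

Row minima are 5 and 5, so R's maximin is 5; column maxima are 14 and 19, so C's minimax is 14. These differ, so the equilibrium is in mixed strategies.
Let R play A with probability p. C is indifferent when 5p + 14(1−p) = 19p + 5(1−p), giving p = 9/23.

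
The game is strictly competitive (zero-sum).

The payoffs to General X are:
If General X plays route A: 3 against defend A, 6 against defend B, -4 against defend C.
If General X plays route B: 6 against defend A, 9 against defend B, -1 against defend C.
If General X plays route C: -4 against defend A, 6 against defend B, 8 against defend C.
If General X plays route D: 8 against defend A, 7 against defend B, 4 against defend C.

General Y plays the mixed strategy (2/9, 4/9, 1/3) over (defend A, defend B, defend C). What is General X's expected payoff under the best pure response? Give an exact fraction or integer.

route A: (3)·(2/9) + (6)·(4/9) + (-4)·(1/3) = 2.
route B: (6)·(2/9) + (9)·(4/9) + (-1)·(1/3) = 5.
route C: (-4)·(2/9) + (6)·(4/9) + (8)·(1/3) = 40/9.
route D: (8)·(2/9) + (7)·(4/9) + (4)·(1/3) = 56/9.
The best pure response is route D with expected payoff 56/9.

56/9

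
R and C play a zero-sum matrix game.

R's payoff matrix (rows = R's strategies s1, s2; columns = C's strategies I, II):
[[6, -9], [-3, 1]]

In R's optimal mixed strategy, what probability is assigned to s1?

4/19

Row minima are -9 and -3, so R's maximin is -3; column maxima are 6 and 1, so C's minimax is 1. These differ, so the equilibrium is in mixed strategies.
Let R play s1 with probability p. C is indifferent when 6p − 3(1−p) = −9p + (1−p), giving p = 4/19.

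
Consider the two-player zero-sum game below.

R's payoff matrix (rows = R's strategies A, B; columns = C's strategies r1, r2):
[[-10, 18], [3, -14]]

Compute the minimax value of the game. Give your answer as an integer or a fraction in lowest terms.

-86/45

Row minima are -10 and -14, so R's maximin is -10; column maxima are 3 and 18, so C's minimax is 3. These differ, so the equilibrium is in mixed strategies.
Let R play A with probability p. C is indifferent when −10p + 3(1−p) = 18p − 14(1−p), giving p = 17/45.
Let C play r1 with probability q. R is indifferent when −10q + 18(1−q) = 3q − 14(1−q), giving q = 32/45.
The value is -10·(32/45) + (18)·(13/45) = -86/45.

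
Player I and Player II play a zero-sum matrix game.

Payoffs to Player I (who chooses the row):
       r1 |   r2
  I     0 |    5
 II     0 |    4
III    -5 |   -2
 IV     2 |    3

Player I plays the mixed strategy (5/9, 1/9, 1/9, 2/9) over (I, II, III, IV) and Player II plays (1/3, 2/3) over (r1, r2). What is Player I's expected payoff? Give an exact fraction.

65/27

Against (1/3, 2/3), each row's expected payoff is I: 10/3; II: 8/3; III: -3; IV: 8/3.
Taking the (5/9, 1/9, 1/9, 2/9)-weighted average: (5/9)·(10/3) + (1/9)·(8/3) + (1/9)·(-3) + (2/9)·(8/3) = 65/27.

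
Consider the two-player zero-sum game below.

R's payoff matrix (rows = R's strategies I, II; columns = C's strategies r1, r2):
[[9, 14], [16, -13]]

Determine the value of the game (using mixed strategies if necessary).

Row minima are 9 and -13, so R's maximin is 9; column maxima are 16 and 14, so C's minimax is 14. These differ, so the equilibrium is in mixed strategies.
Let R play I with probability p. C is indifferent when 9p + 16(1−p) = 14p − 13(1−p), giving p = 29/34.
Let C play r1 with probability q. R is indifferent when 9q + 14(1−q) = 16q − 13(1−q), giving q = 27/34.
The value is 9·(27/34) + (14)·(7/34) = 341/34.

341/34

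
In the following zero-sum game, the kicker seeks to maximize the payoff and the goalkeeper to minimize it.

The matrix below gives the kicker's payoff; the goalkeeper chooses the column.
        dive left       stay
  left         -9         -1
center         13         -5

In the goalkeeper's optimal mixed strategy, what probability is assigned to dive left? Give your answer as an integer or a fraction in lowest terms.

2/13

Row minima are -9 and -5, so the kicker's maximin is -5; column maxima are 13 and -1, so the goalkeeper's minimax is -1. These differ, so the equilibrium is in mixed strategies.
Let the goalkeeper play dive left with probability q. The kicker is indifferent when −9q − (1−q) = 13q − 5(1−q), giving q = 2/13.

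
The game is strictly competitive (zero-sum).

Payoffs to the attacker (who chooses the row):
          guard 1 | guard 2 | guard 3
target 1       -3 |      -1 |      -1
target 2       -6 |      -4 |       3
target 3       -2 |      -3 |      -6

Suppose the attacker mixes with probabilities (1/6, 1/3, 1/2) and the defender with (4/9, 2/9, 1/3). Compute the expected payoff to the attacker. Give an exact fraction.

-53/18

Against (4/9, 2/9, 1/3), each row's expected payoff is target 1: -17/9; target 2: -23/9; target 3: -32/9.
Taking the (1/6, 1/3, 1/2)-weighted average: (1/6)·(-17/9) + (1/3)·(-23/9) + (1/2)·(-32/9) = -53/18.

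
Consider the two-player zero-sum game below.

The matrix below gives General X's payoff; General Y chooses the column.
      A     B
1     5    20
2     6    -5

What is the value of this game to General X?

145/26

Row minima are 5 and -5, so General X's maximin is 5; column maxima are 6 and 20, so General Y's minimax is 6. These differ, so the equilibrium is in mixed strategies.
Let General X play 1 with probability p. General Y is indifferent when 5p + 6(1−p) = 20p − 5(1−p), giving p = 11/26.
Let General Y play A with probability q. General X is indifferent when 5q + 20(1−q) = 6q − 5(1−q), giving q = 25/26.
The value is 5·(25/26) + (20)·(1/26) = 145/26.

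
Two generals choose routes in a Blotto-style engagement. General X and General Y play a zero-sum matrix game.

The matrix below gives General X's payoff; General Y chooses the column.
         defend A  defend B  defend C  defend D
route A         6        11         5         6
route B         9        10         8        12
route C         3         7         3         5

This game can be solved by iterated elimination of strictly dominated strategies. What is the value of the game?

8

Column defend B is strictly dominated by defend A for General Y (6<11, 9<10, 3<7); eliminate defend B.
Column defend D is strictly dominated by defend C for General Y (5<6, 8<12, 3<5); eliminate defend D.
Row route A is strictly dominated by row route B (9>6, 8>5); eliminate route A.
Row route C is strictly dominated by row route B (9>3, 8>3); eliminate route C.
Column defend A is strictly dominated by defend C for General Y (8<9); eliminate defend A.
Only (route B, defend C) remains, with payoff 8.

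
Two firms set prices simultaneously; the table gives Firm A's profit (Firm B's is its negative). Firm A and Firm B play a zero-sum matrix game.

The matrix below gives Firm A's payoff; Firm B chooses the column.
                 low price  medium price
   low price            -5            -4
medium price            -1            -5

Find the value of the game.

Row minima are -5 and -5, so Firm A's maximin is -5; column maxima are -1 and -4, so Firm B's minimax is -4. These differ, so the equilibrium is in mixed strategies.
Let Firm A play low price with probability p. Firm B is indifferent when −5p − (1−p) = −4p − 5(1−p), giving p = 4/5.
Let Firm B play low price with probability q. Firm A is indifferent when −5q − 4(1−q) = −q − 5(1−q), giving q = 1/5.
The value is -5·(1/5) + (-4)·(4/5) = -21/5.

-21/5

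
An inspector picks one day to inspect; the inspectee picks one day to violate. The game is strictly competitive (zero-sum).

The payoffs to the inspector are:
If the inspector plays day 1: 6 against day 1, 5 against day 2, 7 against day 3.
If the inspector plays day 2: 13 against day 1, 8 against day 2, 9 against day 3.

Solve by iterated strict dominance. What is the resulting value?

8

Column day 3 is strictly dominated by day 2 for the inspectee (5<7, 8<9); eliminate day 3.
Column day 1 is strictly dominated by day 2 for the inspectee (5<6, 8<13); eliminate day 1.
Row day 1 is strictly dominated by row day 2 (8>5); eliminate day 1.
Only (day 2, day 2) remains, with payoff 8.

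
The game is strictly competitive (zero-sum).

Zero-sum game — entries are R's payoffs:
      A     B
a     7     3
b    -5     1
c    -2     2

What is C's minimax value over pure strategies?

3

The worst case (largest entry) in each column is A: 7, B: 3.
The best (smallest) of these is 3.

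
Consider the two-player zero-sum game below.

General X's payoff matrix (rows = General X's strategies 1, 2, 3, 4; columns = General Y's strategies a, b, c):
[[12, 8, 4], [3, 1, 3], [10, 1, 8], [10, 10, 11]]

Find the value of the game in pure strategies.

10

Row minima: 4, 1, 1, 10 → General X's maximin is 10.
Column maxima: 12, 10, 11 → General Y's minimax is 10.
They coincide at (4, b), so the value is 10.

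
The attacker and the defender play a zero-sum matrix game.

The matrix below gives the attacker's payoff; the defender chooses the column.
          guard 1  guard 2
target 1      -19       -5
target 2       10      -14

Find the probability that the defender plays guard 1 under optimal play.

9/38

Row minima are -19 and -14, so the attacker's maximin is -14; column maxima are 10 and -5, so the defender's minimax is -5. These differ, so the equilibrium is in mixed strategies.
Let the defender play guard 1 with probability q. The attacker is indifferent when −19q − 5(1−q) = 10q − 14(1−q), giving q = 9/38.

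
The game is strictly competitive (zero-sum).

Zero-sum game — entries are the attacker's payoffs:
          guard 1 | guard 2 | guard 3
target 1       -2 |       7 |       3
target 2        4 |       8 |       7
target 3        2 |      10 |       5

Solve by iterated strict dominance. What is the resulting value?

4

Column guard 3 is strictly dominated by guard 1 for the defender (-2<3, 4<7, 2<5); eliminate guard 3.
Column guard 2 is strictly dominated by guard 1 for the defender (-2<7, 4<8, 2<10); eliminate guard 2.
Row target 3 is strictly dominated by row target 2 (4>2); eliminate target 3.
Row target 1 is strictly dominated by row target 2 (4>-2); eliminate target 1.
Only (target 2, guard 1) remains, with payoff 4.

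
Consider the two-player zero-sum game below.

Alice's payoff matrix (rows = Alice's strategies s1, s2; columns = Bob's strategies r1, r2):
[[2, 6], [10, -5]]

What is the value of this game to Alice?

70/19

Row minima are 2 and -5, so Alice's maximin is 2; column maxima are 10 and 6, so Bob's minimax is 6. These differ, so the equilibrium is in mixed strategies.
Let Alice play s1 with probability p. Bob is indifferent when 2p + 10(1−p) = 6p − 5(1−p), giving p = 15/19.
Let Bob play r1 with probability q. Alice is indifferent when 2q + 6(1−q) = 10q − 5(1−q), giving q = 11/19.
The value is 2·(11/19) + (6)·(8/19) = 70/19.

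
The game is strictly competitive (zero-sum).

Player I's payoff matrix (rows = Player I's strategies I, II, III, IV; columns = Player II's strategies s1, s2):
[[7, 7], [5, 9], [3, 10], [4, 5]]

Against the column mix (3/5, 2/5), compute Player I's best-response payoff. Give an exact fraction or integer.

I: (7)·(3/5) + (7)·(2/5) = 7.
II: (5)·(3/5) + (9)·(2/5) = 33/5.
III: (3)·(3/5) + (10)·(2/5) = 29/5.
IV: (4)·(3/5) + (5)·(2/5) = 22/5.
The best pure response is I with expected payoff 7.

7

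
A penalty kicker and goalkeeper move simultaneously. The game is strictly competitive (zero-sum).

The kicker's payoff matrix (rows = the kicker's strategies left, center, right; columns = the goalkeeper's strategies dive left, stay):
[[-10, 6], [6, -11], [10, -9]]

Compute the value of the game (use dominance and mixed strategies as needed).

-6/7

Row center is strictly dominated by row right, so the kicker never plays it.
The remaining 2×2 game on (left, right) × (dive left, stay) has no saddle point. Let the kicker play left with probability p; indifference gives −10p + 10(1−p) = 6p − 9(1−p), so p = 19/35.
Similarly the goalkeeper's optimal q on dive left is 3/7, and the value is -10·(3/7) + (6)·(4/7) = -6/7.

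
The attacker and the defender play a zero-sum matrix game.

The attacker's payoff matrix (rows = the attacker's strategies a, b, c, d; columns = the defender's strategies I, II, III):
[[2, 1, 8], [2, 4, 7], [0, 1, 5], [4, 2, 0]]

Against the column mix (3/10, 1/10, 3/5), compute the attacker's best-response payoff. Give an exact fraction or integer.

11/2

a: (2)·(3/10) + (1)·(1/10) + (8)·(3/5) = 11/2.
b: (2)·(3/10) + (4)·(1/10) + (7)·(3/5) = 26/5.
c: (0)·(3/10) + (1)·(1/10) + (5)·(3/5) = 31/10.
d: (4)·(3/10) + (2)·(1/10) + (0)·(3/5) = 7/5.
The best pure response is a with expected payoff 11/2.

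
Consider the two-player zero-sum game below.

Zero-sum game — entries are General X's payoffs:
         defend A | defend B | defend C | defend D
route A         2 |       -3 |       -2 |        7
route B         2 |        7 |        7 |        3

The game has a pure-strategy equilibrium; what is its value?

2

Row minima: -3, 2 → General X's maximin is 2.
Column maxima: 2, 7, 7, 7 → General Y's minimax is 2.
They coincide at (route B, defend A), so the value is 2.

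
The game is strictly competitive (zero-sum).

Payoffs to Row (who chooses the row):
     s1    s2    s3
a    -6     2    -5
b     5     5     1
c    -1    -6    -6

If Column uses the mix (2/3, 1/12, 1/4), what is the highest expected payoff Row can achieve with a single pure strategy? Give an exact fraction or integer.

4

a: (-6)·(2/3) + (2)·(1/12) + (-5)·(1/4) = -61/12.
b: (5)·(2/3) + (5)·(1/12) + (1)·(1/4) = 4.
c: (-1)·(2/3) + (-6)·(1/12) + (-6)·(1/4) = -8/3.
The best pure response is b with expected payoff 4.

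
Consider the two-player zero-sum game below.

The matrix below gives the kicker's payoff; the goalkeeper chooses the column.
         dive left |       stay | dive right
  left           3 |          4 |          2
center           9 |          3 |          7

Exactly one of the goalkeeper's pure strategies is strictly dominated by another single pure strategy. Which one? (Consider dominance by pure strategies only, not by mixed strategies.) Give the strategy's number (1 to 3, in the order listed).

1

The goalkeeper prefers columns that give the kicker less. Compare dive left with dive right: 2 < 3, 7 < 9.
So dive right strictly dominates dive left for the goalkeeper; dive left is strictly dominated.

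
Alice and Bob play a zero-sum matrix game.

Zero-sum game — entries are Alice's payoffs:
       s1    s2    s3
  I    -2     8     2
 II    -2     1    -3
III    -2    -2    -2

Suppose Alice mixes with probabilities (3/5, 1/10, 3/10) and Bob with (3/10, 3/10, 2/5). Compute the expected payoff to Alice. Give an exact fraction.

Against (3/10, 3/10, 2/5), each row's expected payoff is I: 13/5; II: -3/2; III: -2.
Taking the (3/5, 1/10, 3/10)-weighted average: (3/5)·(13/5) + (1/10)·(-3/2) + (3/10)·(-2) = 81/100.

81/100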